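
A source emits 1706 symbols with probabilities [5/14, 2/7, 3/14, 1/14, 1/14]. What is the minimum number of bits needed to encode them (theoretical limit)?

Entropy H = 2.0670 bits/symbol
Minimum bits = H × n = 2.0670 × 1706
= 3526.36 bits


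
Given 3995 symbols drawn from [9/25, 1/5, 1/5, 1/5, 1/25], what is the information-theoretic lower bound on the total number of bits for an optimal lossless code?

Entropy H = 2.1095 bits/symbol
Minimum bits = H × n = 2.1095 × 3995
= 8427.56 bits


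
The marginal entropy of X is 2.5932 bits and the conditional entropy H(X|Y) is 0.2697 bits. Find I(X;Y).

I(X;Y) = H(X) - H(X|Y)
I(X;Y) = 2.5932 - 0.2697 = 2.3235 bits


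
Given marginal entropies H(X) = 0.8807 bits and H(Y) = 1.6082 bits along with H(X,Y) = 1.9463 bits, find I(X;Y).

I(X;Y) = H(X) + H(Y) - H(X,Y)
I(X;Y) = 0.8807 + 1.6082 - 1.9463 = 0.5426 bits


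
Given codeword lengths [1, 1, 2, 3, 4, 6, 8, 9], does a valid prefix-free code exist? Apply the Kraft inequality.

Kraft inequality: Σ 2^(-l_i) ≤ 1 for prefix-free code
Calculating: 2^(-1) + 2^(-1) + 2^(-2) + 2^(-3) + 2^(-4) + 2^(-6) + 2^(-8) + 2^(-9)
= 0.5 + 0.5 + 0.25 + 0.125 + 0.0625 + 0.015625 + 0.00390625 + 0.001953125
= 1.4590
Since 1.4590 > 1, prefix-free code does not exist


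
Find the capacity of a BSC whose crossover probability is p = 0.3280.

For BSC with error probability p:
C = 1 - H(p) where H(p) is binary entropy
H(0.3280) = -0.3280 × log₂(0.3280) - 0.6720 × log₂(0.6720)
H(p) = 0.9129
C = 1 - 0.9129 = 0.0871 bits/use


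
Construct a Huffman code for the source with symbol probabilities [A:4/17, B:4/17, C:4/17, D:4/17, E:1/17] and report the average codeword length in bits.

Huffman tree construction:
Combine smallest probabilities repeatedly
Resulting codes:
  A: 111 (length 3)
  B: 00 (length 2)
  C: 01 (length 2)
  D: 10 (length 2)
  E: 110 (length 3)
Average length = Σ p(s) × length(s) = 2.2941 bits


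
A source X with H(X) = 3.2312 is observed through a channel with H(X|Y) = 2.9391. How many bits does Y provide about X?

I(X;Y) = H(X) - H(X|Y)
I(X;Y) = 3.2312 - 2.9391 = 0.2921 bits


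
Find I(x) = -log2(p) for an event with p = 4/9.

Information content I(x) = -log₂(p(x))
I = -log₂(4/9) = -log₂(0.4444)
I = 1.1699 bits


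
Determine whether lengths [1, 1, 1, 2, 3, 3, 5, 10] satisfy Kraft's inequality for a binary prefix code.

Kraft inequality: Σ 2^(-l_i) ≤ 1 for prefix-free code
Calculating: 2^(-1) + 2^(-1) + 2^(-1) + 2^(-2) + 2^(-3) + 2^(-3) + 2^(-5) + 2^(-10)
= 0.5 + 0.5 + 0.5 + 0.25 + 0.125 + 0.125 + 0.03125 + 0.0009765625
= 2.0322
Since 2.0322 > 1, prefix-free code does not exist


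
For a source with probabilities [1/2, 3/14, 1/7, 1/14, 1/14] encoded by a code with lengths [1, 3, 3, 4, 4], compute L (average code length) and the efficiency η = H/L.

Average length L = Σ p_i × l_i = 2.1429 bits
Entropy H = 1.9212 bits
Efficiency η = H/L × 100% = 89.66%


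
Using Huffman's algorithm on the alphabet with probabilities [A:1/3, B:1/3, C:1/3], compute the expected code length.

Huffman tree construction:
Combine smallest probabilities repeatedly
Resulting codes:
  A: 10 (length 2)
  B: 11 (length 2)
  C: 0 (length 1)
Average length = Σ p(s) × length(s) = 1.6667 bits


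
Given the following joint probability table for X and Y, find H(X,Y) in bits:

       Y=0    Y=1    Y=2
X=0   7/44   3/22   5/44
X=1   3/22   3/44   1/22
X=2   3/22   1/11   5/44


H(X,Y) = -Σ p(x,y) log₂ p(x,y)
  p(0,0)=7/44: -0.1591 × log₂(0.1591) = 0.4219
  p(0,1)=3/22: -0.1364 × log₂(0.1364) = 0.3920
  p(0,2)=5/44: -0.1136 × log₂(0.1136) = 0.3565
  p(1,0)=3/22: -0.1364 × log₂(0.1364) = 0.3920
  p(1,1)=3/44: -0.0682 × log₂(0.0682) = 0.2642
  p(1,2)=1/22: -0.0455 × log₂(0.0455) = 0.2027
  p(2,0)=3/22: -0.1364 × log₂(0.1364) = 0.3920
  p(2,1)=1/11: -0.0909 × log₂(0.0909) = 0.3145
  p(2,2)=5/44: -0.1136 × log₂(0.1136) = 0.3565
H(X,Y) = 3.0923 bits


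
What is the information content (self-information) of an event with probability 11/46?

Information content I(x) = -log₂(p(x))
I = -log₂(11/46) = -log₂(0.2391)
I = 2.0641 bits


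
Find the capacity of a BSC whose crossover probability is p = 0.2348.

For BSC with error probability p:
C = 1 - H(p) where H(p) is binary entropy
H(0.2348) = -0.2348 × log₂(0.2348) - 0.7652 × log₂(0.7652)
H(p) = 0.7863
C = 1 - 0.7863 = 0.2137 bits/use


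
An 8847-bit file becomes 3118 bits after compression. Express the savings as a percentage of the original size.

Space savings = (1 - Compressed/Original) × 100%
= (1 - 3118/8847) × 100%
= 64.76%


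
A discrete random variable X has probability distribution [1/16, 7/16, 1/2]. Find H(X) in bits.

H(X) = -Σ p(x) log₂ p(x)
  -1/16 × log₂(1/16) = 0.2500
  -7/16 × log₂(7/16) = 0.5218
  -1/2 × log₂(1/2) = 0.5000
H(X) = 1.2718 bits


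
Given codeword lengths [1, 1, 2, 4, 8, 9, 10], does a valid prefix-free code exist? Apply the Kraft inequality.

Kraft inequality: Σ 2^(-l_i) ≤ 1 for prefix-free code
Calculating: 2^(-1) + 2^(-1) + 2^(-2) + 2^(-4) + 2^(-8) + 2^(-9) + 2^(-10)
= 0.5 + 0.5 + 0.25 + 0.0625 + 0.00390625 + 0.001953125 + 0.0009765625
= 1.3193
Since 1.3193 > 1, prefix-free code does not exist


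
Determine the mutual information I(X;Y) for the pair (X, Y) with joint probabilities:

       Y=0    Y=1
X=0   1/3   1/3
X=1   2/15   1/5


H(X) = 0.9183, H(Y) = 0.9968, H(X,Y) = 1.9086
I(X;Y) = H(X) + H(Y) - H(X,Y) = 0.0065 bits


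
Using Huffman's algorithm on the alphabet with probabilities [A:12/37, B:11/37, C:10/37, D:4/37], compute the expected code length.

Huffman tree construction:
Combine smallest probabilities repeatedly
Resulting codes:
  A: 11 (length 2)
  B: 10 (length 2)
  C: 01 (length 2)
  D: 00 (length 2)
Average length = Σ p(s) × length(s) = 2.0000 bits


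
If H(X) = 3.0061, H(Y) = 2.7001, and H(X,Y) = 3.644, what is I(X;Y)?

I(X;Y) = H(X) + H(Y) - H(X,Y)
I(X;Y) = 3.0061 + 2.7001 - 3.644 = 2.0622 bits


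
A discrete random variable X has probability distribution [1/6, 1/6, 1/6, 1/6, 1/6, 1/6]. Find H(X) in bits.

H(X) = -Σ p(x) log₂ p(x)
  -1/6 × log₂(1/6) = 0.4308
  -1/6 × log₂(1/6) = 0.4308
  -1/6 × log₂(1/6) = 0.4308
  -1/6 × log₂(1/6) = 0.4308
  -1/6 × log₂(1/6) = 0.4308
  -1/6 × log₂(1/6) = 0.4308
H(X) = 2.5850 bits


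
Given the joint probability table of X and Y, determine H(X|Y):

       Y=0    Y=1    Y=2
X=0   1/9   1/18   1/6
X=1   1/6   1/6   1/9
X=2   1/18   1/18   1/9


H(X|Y) = Σ_y p(y) H(X|Y=y)
  p(Y=0) = 1/3, H(X|Y=0) = 1.4591
  p(Y=1) = 5/18, H(X|Y=1) = 1.3710
  p(Y=2) = 7/18, H(X|Y=2) = 1.5567
H(X|Y) = 0.3333×1.4591 + 0.2778×1.3710 + 0.3889×1.5567 = 1.4726 bits


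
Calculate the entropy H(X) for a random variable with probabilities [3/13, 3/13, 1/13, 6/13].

H(X) = -Σ p(x) log₂ p(x)
  -3/13 × log₂(3/13) = 0.4882
  -3/13 × log₂(3/13) = 0.4882
  -1/13 × log₂(1/13) = 0.2846
  -6/13 × log₂(6/13) = 0.5148
H(X) = 1.7759 bits


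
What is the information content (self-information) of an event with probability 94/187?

Information content I(x) = -log₂(p(x))
I = -log₂(94/187) = -log₂(0.5027)
I = 0.9923 bits


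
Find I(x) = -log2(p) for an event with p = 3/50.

Information content I(x) = -log₂(p(x))
I = -log₂(3/50) = -log₂(0.0600)
I = 4.0589 bits


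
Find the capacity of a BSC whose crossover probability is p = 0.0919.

For BSC with error probability p:
C = 1 - H(p) where H(p) is binary entropy
H(0.0919) = -0.0919 × log₂(0.0919) - 0.9081 × log₂(0.9081)
H(p) = 0.4428
C = 1 - 0.4428 = 0.5572 bits/use


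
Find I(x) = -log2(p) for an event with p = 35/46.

Information content I(x) = -log₂(p(x))
I = -log₂(35/46) = -log₂(0.7609)
I = 0.3943 bits


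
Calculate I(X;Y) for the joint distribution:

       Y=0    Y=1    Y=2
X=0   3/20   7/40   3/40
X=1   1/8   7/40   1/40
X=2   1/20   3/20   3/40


H(X) = 1.5679, H(Y) = 1.4670, H(X,Y) = 2.9859
I(X;Y) = H(X) + H(Y) - H(X,Y) = 0.0491 bits


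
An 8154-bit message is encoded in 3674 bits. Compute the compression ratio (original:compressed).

Compression ratio = Original / Compressed
= 8154 / 3674 = 2.22:1


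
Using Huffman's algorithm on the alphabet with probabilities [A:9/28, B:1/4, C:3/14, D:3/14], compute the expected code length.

Huffman tree construction:
Combine smallest probabilities repeatedly
Resulting codes:
  A: 11 (length 2)
  B: 10 (length 2)
  C: 00 (length 2)
  D: 01 (length 2)
Average length = Σ p(s) × length(s) = 2.0000 bits


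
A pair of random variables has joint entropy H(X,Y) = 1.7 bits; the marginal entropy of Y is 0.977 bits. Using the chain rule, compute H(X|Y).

Chain rule: H(X,Y) = H(X|Y) + H(Y)
H(X|Y) = H(X,Y) - H(Y) = 1.7 - 0.977 = 0.723 bits


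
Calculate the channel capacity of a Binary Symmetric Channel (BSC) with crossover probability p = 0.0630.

For BSC with error probability p:
C = 1 - H(p) where H(p) is binary entropy
H(0.0630) = -0.0630 × log₂(0.0630) - 0.9370 × log₂(0.9370)
H(p) = 0.3392
C = 1 - 0.3392 = 0.6608 bits/use


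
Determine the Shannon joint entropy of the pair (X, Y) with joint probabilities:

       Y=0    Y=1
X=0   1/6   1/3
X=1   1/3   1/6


H(X,Y) = -Σ p(x,y) log₂ p(x,y)
  p(0,0)=1/6: -0.1667 × log₂(0.1667) = 0.4308
  p(0,1)=1/3: -0.3333 × log₂(0.3333) = 0.5283
  p(1,0)=1/3: -0.3333 × log₂(0.3333) = 0.5283
  p(1,1)=1/6: -0.1667 × log₂(0.1667) = 0.4308
H(X,Y) = 1.9183 bits


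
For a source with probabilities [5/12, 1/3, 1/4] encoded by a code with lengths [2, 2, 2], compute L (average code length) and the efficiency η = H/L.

Average length L = Σ p_i × l_i = 2.0000 bits
Entropy H = 1.5546 bits
Efficiency η = H/L × 100% = 77.73%


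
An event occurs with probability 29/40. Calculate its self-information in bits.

Information content I(x) = -log₂(p(x))
I = -log₂(29/40) = -log₂(0.7250)
I = 0.4639 bits


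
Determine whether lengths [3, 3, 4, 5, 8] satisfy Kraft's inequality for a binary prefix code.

Kraft inequality: Σ 2^(-l_i) ≤ 1 for prefix-free code
Calculating: 2^(-3) + 2^(-3) + 2^(-4) + 2^(-5) + 2^(-8)
= 0.125 + 0.125 + 0.0625 + 0.03125 + 0.00390625
= 0.3477
Since 0.3477 ≤ 1, prefix-free code exists


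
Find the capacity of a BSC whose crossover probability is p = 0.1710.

For BSC with error probability p:
C = 1 - H(p) where H(p) is binary entropy
H(0.1710) = -0.1710 × log₂(0.1710) - 0.8290 × log₂(0.8290)
H(p) = 0.6600
C = 1 - 0.6600 = 0.3400 bits/use


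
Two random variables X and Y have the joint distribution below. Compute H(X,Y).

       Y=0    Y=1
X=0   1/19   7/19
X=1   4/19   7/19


H(X,Y) = -Σ p(x,y) log₂ p(x,y)
  p(0,0)=1/19: -0.0526 × log₂(0.0526) = 0.2236
  p(0,1)=7/19: -0.3684 × log₂(0.3684) = 0.5307
  p(1,0)=4/19: -0.2105 × log₂(0.2105) = 0.4732
  p(1,1)=7/19: -0.3684 × log₂(0.3684) = 0.5307
H(X,Y) = 1.7583 bits


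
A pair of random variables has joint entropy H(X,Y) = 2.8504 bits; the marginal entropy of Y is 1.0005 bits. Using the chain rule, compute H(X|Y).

Chain rule: H(X,Y) = H(X|Y) + H(Y)
H(X|Y) = H(X,Y) - H(Y) = 2.8504 - 1.0005 = 1.8499 bits


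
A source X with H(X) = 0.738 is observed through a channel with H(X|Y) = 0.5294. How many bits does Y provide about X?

I(X;Y) = H(X) - H(X|Y)
I(X;Y) = 0.738 - 0.5294 = 0.2086 bits


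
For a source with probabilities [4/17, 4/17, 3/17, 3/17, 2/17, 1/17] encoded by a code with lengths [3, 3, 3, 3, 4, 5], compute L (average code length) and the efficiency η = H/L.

Average length L = Σ p_i × l_i = 3.2353 bits
Entropy H = 2.4692 bits
Efficiency η = H/L × 100% = 76.32%


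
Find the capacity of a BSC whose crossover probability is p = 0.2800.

For BSC with error probability p:
C = 1 - H(p) where H(p) is binary entropy
H(0.2800) = -0.2800 × log₂(0.2800) - 0.7200 × log₂(0.7200)
H(p) = 0.8555
C = 1 - 0.8555 = 0.1445 bits/use


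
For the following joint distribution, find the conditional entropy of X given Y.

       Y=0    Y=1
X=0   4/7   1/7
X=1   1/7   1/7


H(X|Y) = Σ_y p(y) H(X|Y=y)
  p(Y=0) = 5/7, H(X|Y=0) = 0.7219
  p(Y=1) = 2/7, H(X|Y=1) = 1.0000
H(X|Y) = 0.7143×0.7219 + 0.2857×1.0000 = 0.8014 bits


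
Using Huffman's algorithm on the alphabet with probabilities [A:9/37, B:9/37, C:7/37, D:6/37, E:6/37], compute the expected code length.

Huffman tree construction:
Combine smallest probabilities repeatedly
Resulting codes:
  A: 01 (length 2)
  B: 10 (length 2)
  C: 00 (length 2)
  D: 110 (length 3)
  E: 111 (length 3)
Average length = Σ p(s) × length(s) = 2.3243 bits


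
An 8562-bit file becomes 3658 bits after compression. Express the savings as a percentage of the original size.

Space savings = (1 - Compressed/Original) × 100%
= (1 - 3658/8562) × 100%
= 57.28%


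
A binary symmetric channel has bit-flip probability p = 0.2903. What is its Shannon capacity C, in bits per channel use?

For BSC with error probability p:
C = 1 - H(p) where H(p) is binary entropy
H(0.2903) = -0.2903 × log₂(0.2903) - 0.7097 × log₂(0.7097)
H(p) = 0.8691
C = 1 - 0.8691 = 0.1309 bits/use


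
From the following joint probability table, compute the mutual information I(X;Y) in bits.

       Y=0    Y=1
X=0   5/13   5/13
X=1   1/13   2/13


H(X) = 0.7793, H(Y) = 0.9957, H(X,Y) = 1.7605
I(X;Y) = H(X) + H(Y) - H(X,Y) = 0.0146 bits


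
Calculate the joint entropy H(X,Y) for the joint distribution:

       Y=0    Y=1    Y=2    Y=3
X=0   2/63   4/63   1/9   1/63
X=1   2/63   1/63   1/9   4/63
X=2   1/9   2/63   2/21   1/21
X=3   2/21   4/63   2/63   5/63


H(X,Y) = -Σ p(x,y) log₂ p(x,y)
  p(0,0)=2/63: -0.0317 × log₂(0.0317) = 0.1580
  p(0,1)=4/63: -0.0635 × log₂(0.0635) = 0.2525
  p(0,2)=1/9: -0.1111 × log₂(0.1111) = 0.3522
  p(0,3)=1/63: -0.0159 × log₂(0.0159) = 0.0949
  p(1,0)=2/63: -0.0317 × log₂(0.0317) = 0.1580
  p(1,1)=1/63: -0.0159 × log₂(0.0159) = 0.0949
  p(1,2)=1/9: -0.1111 × log₂(0.1111) = 0.3522
  p(1,3)=4/63: -0.0635 × log₂(0.0635) = 0.2525
  p(2,0)=1/9: -0.1111 × log₂(0.1111) = 0.3522
  p(2,1)=2/63: -0.0317 × log₂(0.0317) = 0.1580
  p(2,2)=2/21: -0.0952 × log₂(0.0952) = 0.3231
  p(2,3)=1/21: -0.0476 × log₂(0.0476) = 0.2092
  p(3,0)=2/21: -0.0952 × log₂(0.0952) = 0.3231
  p(3,1)=4/63: -0.0635 × log₂(0.0635) = 0.2525
  p(3,2)=2/63: -0.0317 × log₂(0.0317) = 0.1580
  p(3,3)=5/63: -0.0794 × log₂(0.0794) = 0.2901
H(X,Y) = 3.7814 bits


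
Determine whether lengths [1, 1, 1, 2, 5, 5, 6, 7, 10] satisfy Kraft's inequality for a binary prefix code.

Kraft inequality: Σ 2^(-l_i) ≤ 1 for prefix-free code
Calculating: 2^(-1) + 2^(-1) + 2^(-1) + 2^(-2) + 2^(-5) + 2^(-5) + 2^(-6) + 2^(-7) + 2^(-10)
= 0.5 + 0.5 + 0.5 + 0.25 + 0.03125 + 0.03125 + 0.015625 + 0.0078125 + 0.0009765625
= 1.8369
Since 1.8369 > 1, prefix-free code does not exist


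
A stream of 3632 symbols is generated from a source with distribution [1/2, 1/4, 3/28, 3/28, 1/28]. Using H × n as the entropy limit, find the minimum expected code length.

Entropy H = 1.8622 bits/symbol
Minimum bits = H × n = 1.8622 × 3632
= 6763.52 bits


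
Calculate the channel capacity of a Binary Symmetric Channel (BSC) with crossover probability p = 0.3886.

For BSC with error probability p:
C = 1 - H(p) where H(p) is binary entropy
H(0.3886) = -0.3886 × log₂(0.3886) - 0.6114 × log₂(0.6114)
H(p) = 0.9639
C = 1 - 0.9639 = 0.0361 bits/use


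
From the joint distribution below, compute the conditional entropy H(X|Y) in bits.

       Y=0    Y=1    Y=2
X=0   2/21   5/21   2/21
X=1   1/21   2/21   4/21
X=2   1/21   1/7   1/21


H(X|Y) = Σ_y p(y) H(X|Y=y)
  p(Y=0) = 4/21, H(X|Y=0) = 1.5000
  p(Y=1) = 10/21, H(X|Y=1) = 1.4855
  p(Y=2) = 1/3, H(X|Y=2) = 1.3788
H(X|Y) = 0.1905×1.5000 + 0.4762×1.4855 + 0.3333×1.3788 = 1.4527 bits


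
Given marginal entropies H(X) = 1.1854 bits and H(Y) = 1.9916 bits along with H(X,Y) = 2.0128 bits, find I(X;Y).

I(X;Y) = H(X) + H(Y) - H(X,Y)
I(X;Y) = 1.1854 + 1.9916 - 2.0128 = 1.1642 bits


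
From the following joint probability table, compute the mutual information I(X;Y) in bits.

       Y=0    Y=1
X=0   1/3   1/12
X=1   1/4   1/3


H(X) = 0.9799, H(Y) = 0.9799, H(X,Y) = 1.8554
I(X;Y) = H(X) + H(Y) - H(X,Y) = 0.1043 bits


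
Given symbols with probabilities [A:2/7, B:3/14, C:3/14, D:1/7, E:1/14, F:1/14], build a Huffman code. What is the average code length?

Huffman tree construction:
Combine smallest probabilities repeatedly
Resulting codes:
  A: 10 (length 2)
  B: 00 (length 2)
  C: 01 (length 2)
  D: 110 (length 3)
  E: 1110 (length 4)
  F: 1111 (length 4)
Average length = Σ p(s) × length(s) = 2.4286 bits


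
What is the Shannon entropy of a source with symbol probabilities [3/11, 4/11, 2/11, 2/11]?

H(X) = -Σ p(x) log₂ p(x)
  -3/11 × log₂(3/11) = 0.5112
  -4/11 × log₂(4/11) = 0.5307
  -2/11 × log₂(2/11) = 0.4472
  -2/11 × log₂(2/11) = 0.4472
H(X) = 1.9363 bits


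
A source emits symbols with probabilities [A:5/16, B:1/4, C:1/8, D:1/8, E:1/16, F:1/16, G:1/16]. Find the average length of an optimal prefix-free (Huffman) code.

Huffman tree construction:
Combine smallest probabilities repeatedly
Resulting codes:
  A: 11 (length 2)
  B: 01 (length 2)
  C: 001 (length 3)
  D: 100 (length 3)
  E: 1010 (length 4)
  F: 1011 (length 4)
  G: 000 (length 3)
Average length = Σ p(s) × length(s) = 2.5625 bits


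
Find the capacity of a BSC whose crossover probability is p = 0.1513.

For BSC with error probability p:
C = 1 - H(p) where H(p) is binary entropy
H(0.1513) = -0.1513 × log₂(0.1513) - 0.8487 × log₂(0.8487)
H(p) = 0.6131
C = 1 - 0.6131 = 0.3869 bits/use


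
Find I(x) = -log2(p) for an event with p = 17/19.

Information content I(x) = -log₂(p(x))
I = -log₂(17/19) = -log₂(0.8947)
I = 0.1605 bits


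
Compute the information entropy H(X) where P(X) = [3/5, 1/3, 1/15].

H(X) = -Σ p(x) log₂ p(x)
  -3/5 × log₂(3/5) = 0.4422
  -1/3 × log₂(1/3) = 0.5283
  -1/15 × log₂(1/15) = 0.2605
H(X) = 1.2310 bits


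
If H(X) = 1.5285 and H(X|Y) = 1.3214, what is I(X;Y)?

I(X;Y) = H(X) - H(X|Y)
I(X;Y) = 1.5285 - 1.3214 = 0.2071 bits


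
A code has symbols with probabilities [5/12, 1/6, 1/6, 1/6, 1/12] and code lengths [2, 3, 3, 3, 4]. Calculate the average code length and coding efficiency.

Average length L = Σ p_i × l_i = 2.6667 bits
Entropy H = 2.1175 bits
Efficiency η = H/L × 100% = 79.41%


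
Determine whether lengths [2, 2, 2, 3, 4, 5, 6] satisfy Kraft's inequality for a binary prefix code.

Kraft inequality: Σ 2^(-l_i) ≤ 1 for prefix-free code
Calculating: 2^(-2) + 2^(-2) + 2^(-2) + 2^(-3) + 2^(-4) + 2^(-5) + 2^(-6)
= 0.25 + 0.25 + 0.25 + 0.125 + 0.0625 + 0.03125 + 0.015625
= 0.9844
Since 0.9844 ≤ 1, prefix-free code exists


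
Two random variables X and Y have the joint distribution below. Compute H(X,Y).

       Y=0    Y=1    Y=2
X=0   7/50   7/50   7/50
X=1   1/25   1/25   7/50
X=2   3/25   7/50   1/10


H(X,Y) = -Σ p(x,y) log₂ p(x,y)
  p(0,0)=7/50: -0.1400 × log₂(0.1400) = 0.3971
  p(0,1)=7/50: -0.1400 × log₂(0.1400) = 0.3971
  p(0,2)=7/50: -0.1400 × log₂(0.1400) = 0.3971
  p(1,0)=1/25: -0.0400 × log₂(0.0400) = 0.1858
  p(1,1)=1/25: -0.0400 × log₂(0.0400) = 0.1858
  p(1,2)=7/50: -0.1400 × log₂(0.1400) = 0.3971
  p(2,0)=3/25: -0.1200 × log₂(0.1200) = 0.3671
  p(2,1)=7/50: -0.1400 × log₂(0.1400) = 0.3971
  p(2,2)=1/10: -0.1000 × log₂(0.1000) = 0.3322
H(X,Y) = 3.0563 bits


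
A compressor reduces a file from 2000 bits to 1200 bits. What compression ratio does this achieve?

Compression ratio = Original / Compressed
= 2000 / 1200 = 1.67:1


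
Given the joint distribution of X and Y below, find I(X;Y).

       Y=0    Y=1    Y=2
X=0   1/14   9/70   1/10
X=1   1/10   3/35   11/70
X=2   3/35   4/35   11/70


H(X) = 1.5811, H(Y) = 1.5581, H(X,Y) = 3.1212
I(X;Y) = H(X) + H(Y) - H(X,Y) = 0.0180 bits


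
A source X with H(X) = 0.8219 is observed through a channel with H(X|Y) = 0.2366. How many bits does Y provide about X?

I(X;Y) = H(X) - H(X|Y)
I(X;Y) = 0.8219 - 0.2366 = 0.5853 bits


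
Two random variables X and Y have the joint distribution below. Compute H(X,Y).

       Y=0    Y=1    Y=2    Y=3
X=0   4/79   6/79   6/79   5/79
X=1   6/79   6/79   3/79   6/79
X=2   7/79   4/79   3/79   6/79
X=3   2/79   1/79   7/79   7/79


H(X,Y) = -Σ p(x,y) log₂ p(x,y)
  p(0,0)=4/79: -0.0506 × log₂(0.0506) = 0.2179
  p(0,1)=6/79: -0.0759 × log₂(0.0759) = 0.2824
  p(0,2)=6/79: -0.0759 × log₂(0.0759) = 0.2824
  p(0,3)=5/79: -0.0633 × log₂(0.0633) = 0.2520
  p(1,0)=6/79: -0.0759 × log₂(0.0759) = 0.2824
  p(1,1)=6/79: -0.0759 × log₂(0.0759) = 0.2824
  p(1,2)=3/79: -0.0380 × log₂(0.0380) = 0.1792
  p(1,3)=6/79: -0.0759 × log₂(0.0759) = 0.2824
  p(2,0)=7/79: -0.0886 × log₂(0.0886) = 0.3098
  p(2,1)=4/79: -0.0506 × log₂(0.0506) = 0.2179
  p(2,2)=3/79: -0.0380 × log₂(0.0380) = 0.1792
  p(2,3)=6/79: -0.0759 × log₂(0.0759) = 0.2824
  p(3,0)=2/79: -0.0253 × log₂(0.0253) = 0.1343
  p(3,1)=1/79: -0.0127 × log₂(0.0127) = 0.0798
  p(3,2)=7/79: -0.0886 × log₂(0.0886) = 0.3098
  p(3,3)=7/79: -0.0886 × log₂(0.0886) = 0.3098
H(X,Y) = 3.8844 bits


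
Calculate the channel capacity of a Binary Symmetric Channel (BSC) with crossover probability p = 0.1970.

For BSC with error probability p:
C = 1 - H(p) where H(p) is binary entropy
H(0.1970) = -0.1970 × log₂(0.1970) - 0.8030 × log₂(0.8030)
H(p) = 0.7159
C = 1 - 0.7159 = 0.2841 bits/use


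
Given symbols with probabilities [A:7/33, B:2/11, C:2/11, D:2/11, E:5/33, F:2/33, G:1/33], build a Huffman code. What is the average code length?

Huffman tree construction:
Combine smallest probabilities repeatedly
Resulting codes:
  A: 01 (length 2)
  B: 110 (length 3)
  C: 111 (length 3)
  D: 00 (length 2)
  E: 101 (length 3)
  F: 1001 (length 4)
  G: 1000 (length 4)
Average length = Σ p(s) × length(s) = 2.6970 bits


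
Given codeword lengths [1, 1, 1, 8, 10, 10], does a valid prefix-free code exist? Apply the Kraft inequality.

Kraft inequality: Σ 2^(-l_i) ≤ 1 for prefix-free code
Calculating: 2^(-1) + 2^(-1) + 2^(-1) + 2^(-8) + 2^(-10) + 2^(-10)
= 0.5 + 0.5 + 0.5 + 0.00390625 + 0.0009765625 + 0.0009765625
= 1.5059
Since 1.5059 > 1, prefix-free code does not exist


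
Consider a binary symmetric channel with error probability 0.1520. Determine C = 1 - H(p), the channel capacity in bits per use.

For BSC with error probability p:
C = 1 - H(p) where H(p) is binary entropy
H(0.1520) = -0.1520 × log₂(0.1520) - 0.8480 × log₂(0.8480)
H(p) = 0.6148
C = 1 - 0.6148 = 0.3852 bits/use


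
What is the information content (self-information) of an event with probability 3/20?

Information content I(x) = -log₂(p(x))
I = -log₂(3/20) = -log₂(0.1500)
I = 2.7370 bits


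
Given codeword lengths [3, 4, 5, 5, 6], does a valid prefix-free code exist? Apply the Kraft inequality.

Kraft inequality: Σ 2^(-l_i) ≤ 1 for prefix-free code
Calculating: 2^(-3) + 2^(-4) + 2^(-5) + 2^(-5) + 2^(-6)
= 0.125 + 0.0625 + 0.03125 + 0.03125 + 0.015625
= 0.2656
Since 0.2656 ≤ 1, prefix-free code exists


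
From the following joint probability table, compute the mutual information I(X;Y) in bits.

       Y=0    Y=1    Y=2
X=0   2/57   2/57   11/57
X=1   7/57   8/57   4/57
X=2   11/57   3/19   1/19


H(X) = 1.5635, H(Y) = 1.5836, H(X,Y) = 2.9374
I(X;Y) = H(X) + H(Y) - H(X,Y) = 0.2097 bits


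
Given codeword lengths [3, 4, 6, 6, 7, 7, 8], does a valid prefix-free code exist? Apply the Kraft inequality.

Kraft inequality: Σ 2^(-l_i) ≤ 1 for prefix-free code
Calculating: 2^(-3) + 2^(-4) + 2^(-6) + 2^(-6) + 2^(-7) + 2^(-7) + 2^(-8)
= 0.125 + 0.0625 + 0.015625 + 0.015625 + 0.0078125 + 0.0078125 + 0.00390625
= 0.2383
Since 0.2383 ≤ 1, prefix-free code exists


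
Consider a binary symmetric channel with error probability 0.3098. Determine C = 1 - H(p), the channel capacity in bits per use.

For BSC with error probability p:
C = 1 - H(p) where H(p) is binary entropy
H(0.3098) = -0.3098 × log₂(0.3098) - 0.6902 × log₂(0.6902)
H(p) = 0.8929
C = 1 - 0.8929 = 0.1071 bits/use


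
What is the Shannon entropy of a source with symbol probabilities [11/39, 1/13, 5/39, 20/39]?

H(X) = -Σ p(x) log₂ p(x)
  -11/39 × log₂(11/39) = 0.5150
  -1/13 × log₂(1/13) = 0.2846
  -5/39 × log₂(5/39) = 0.3799
  -20/39 × log₂(20/39) = 0.4941
H(X) = 1.6737 bits


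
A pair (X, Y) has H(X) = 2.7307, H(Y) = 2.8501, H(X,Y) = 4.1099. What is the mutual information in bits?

I(X;Y) = H(X) + H(Y) - H(X,Y)
I(X;Y) = 2.7307 + 2.8501 - 4.1099 = 1.4709 bits


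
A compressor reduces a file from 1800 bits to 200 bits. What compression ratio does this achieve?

Compression ratio = Original / Compressed
= 1800 / 200 = 9.00:1


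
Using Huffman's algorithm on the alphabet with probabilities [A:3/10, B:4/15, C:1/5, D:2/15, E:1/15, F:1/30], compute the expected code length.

Huffman tree construction:
Combine smallest probabilities repeatedly
Resulting codes:
  A: 11 (length 2)
  B: 10 (length 2)
  C: 00 (length 2)
  D: 011 (length 3)
  E: 0101 (length 4)
  F: 0100 (length 4)
Average length = Σ p(s) × length(s) = 2.3333 bits


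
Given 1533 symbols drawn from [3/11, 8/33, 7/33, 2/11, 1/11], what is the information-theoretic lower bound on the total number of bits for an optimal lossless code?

Entropy H = 2.2430 bits/symbol
Minimum bits = H × n = 2.2430 × 1533
= 3438.54 bits


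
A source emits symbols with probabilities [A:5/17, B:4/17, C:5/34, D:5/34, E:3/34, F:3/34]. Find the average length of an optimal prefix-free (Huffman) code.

Huffman tree construction:
Combine smallest probabilities repeatedly
Resulting codes:
  A: 10 (length 2)
  B: 01 (length 2)
  C: 110 (length 3)
  D: 111 (length 3)
  E: 000 (length 3)
  F: 001 (length 3)
Average length = Σ p(s) × length(s) = 2.4706 bits


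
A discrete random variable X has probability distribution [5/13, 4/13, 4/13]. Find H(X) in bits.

H(X) = -Σ p(x) log₂ p(x)
  -5/13 × log₂(5/13) = 0.5302
  -4/13 × log₂(4/13) = 0.5232
  -4/13 × log₂(4/13) = 0.5232
H(X) = 1.5766 bits


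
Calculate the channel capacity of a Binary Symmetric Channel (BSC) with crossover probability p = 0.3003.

For BSC with error probability p:
C = 1 - H(p) where H(p) is binary entropy
H(0.3003) = -0.3003 × log₂(0.3003) - 0.6997 × log₂(0.6997)
H(p) = 0.8817
C = 1 - 0.8817 = 0.1183 bits/use


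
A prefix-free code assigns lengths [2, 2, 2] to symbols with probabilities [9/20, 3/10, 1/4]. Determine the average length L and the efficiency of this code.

Average length L = Σ p_i × l_i = 2.0000 bits
Entropy H = 1.5395 bits
Efficiency η = H/L × 100% = 76.97%


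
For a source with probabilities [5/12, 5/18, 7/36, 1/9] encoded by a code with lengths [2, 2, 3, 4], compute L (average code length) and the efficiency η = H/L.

Average length L = Σ p_i × l_i = 2.4167 bits
Entropy H = 1.8512 bits
Efficiency η = H/L × 100% = 76.60%


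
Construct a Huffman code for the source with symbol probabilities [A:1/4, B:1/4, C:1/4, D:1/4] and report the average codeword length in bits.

Huffman tree construction:
Combine smallest probabilities repeatedly
Resulting codes:
  A: 00 (length 2)
  B: 01 (length 2)
  C: 10 (length 2)
  D: 11 (length 2)
Average length = Σ p(s) × length(s) = 2.0000 bits


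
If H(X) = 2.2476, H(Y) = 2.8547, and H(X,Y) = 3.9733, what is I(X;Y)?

I(X;Y) = H(X) + H(Y) - H(X,Y)
I(X;Y) = 2.2476 + 2.8547 - 3.9733 = 1.129 bits


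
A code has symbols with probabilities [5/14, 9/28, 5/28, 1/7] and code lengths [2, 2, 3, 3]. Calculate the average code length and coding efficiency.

Average length L = Σ p_i × l_i = 2.3214 bits
Entropy H = 1.9017 bits
Efficiency η = H/L × 100% = 81.92%


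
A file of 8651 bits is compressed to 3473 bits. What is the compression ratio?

Compression ratio = Original / Compressed
= 8651 / 3473 = 2.49:1


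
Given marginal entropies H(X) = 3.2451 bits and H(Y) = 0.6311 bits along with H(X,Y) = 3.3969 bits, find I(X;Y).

I(X;Y) = H(X) + H(Y) - H(X,Y)
I(X;Y) = 3.2451 + 0.6311 - 3.3969 = 0.4793 bits


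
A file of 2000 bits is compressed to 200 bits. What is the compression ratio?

Compression ratio = Original / Compressed
= 2000 / 200 = 10.00:1


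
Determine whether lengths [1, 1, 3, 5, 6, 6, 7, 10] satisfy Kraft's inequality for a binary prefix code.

Kraft inequality: Σ 2^(-l_i) ≤ 1 for prefix-free code
Calculating: 2^(-1) + 2^(-1) + 2^(-3) + 2^(-5) + 2^(-6) + 2^(-6) + 2^(-7) + 2^(-10)
= 0.5 + 0.5 + 0.125 + 0.03125 + 0.015625 + 0.015625 + 0.0078125 + 0.0009765625
= 1.1963
Since 1.1963 > 1, prefix-free code does not exist


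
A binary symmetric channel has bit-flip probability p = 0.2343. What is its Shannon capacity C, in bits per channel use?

For BSC with error probability p:
C = 1 - H(p) where H(p) is binary entropy
H(0.2343) = -0.2343 × log₂(0.2343) - 0.7657 × log₂(0.7657)
H(p) = 0.7854
C = 1 - 0.7854 = 0.2146 bits/use


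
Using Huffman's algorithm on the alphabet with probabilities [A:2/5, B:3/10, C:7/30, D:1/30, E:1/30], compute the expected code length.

Huffman tree construction:
Combine smallest probabilities repeatedly
Resulting codes:
  A: 0 (length 1)
  B: 10 (length 2)
  C: 111 (length 3)
  D: 1100 (length 4)
  E: 1101 (length 4)
Average length = Σ p(s) × length(s) = 1.9667 bits


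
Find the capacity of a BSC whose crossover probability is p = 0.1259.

For BSC with error probability p:
C = 1 - H(p) where H(p) is binary entropy
H(0.1259) = -0.1259 × log₂(0.1259) - 0.8741 × log₂(0.8741)
H(p) = 0.5461
C = 1 - 0.5461 = 0.4539 bits/use


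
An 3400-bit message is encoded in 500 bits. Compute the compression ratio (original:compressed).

Compression ratio = Original / Compressed
= 3400 / 500 = 6.80:1


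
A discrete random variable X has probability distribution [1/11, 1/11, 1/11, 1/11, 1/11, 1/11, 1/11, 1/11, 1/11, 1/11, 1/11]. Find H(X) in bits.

H(X) = -Σ p(x) log₂ p(x)
  -1/11 × log₂(1/11) = 0.3145
  -1/11 × log₂(1/11) = 0.3145
  -1/11 × log₂(1/11) = 0.3145
  -1/11 × log₂(1/11) = 0.3145
  -1/11 × log₂(1/11) = 0.3145
  -1/11 × log₂(1/11) = 0.3145
  -1/11 × log₂(1/11) = 0.3145
  -1/11 × log₂(1/11) = 0.3145
  -1/11 × log₂(1/11) = 0.3145
  -1/11 × log₂(1/11) = 0.3145
  -1/11 × log₂(1/11) = 0.3145
H(X) = 3.4594 bits


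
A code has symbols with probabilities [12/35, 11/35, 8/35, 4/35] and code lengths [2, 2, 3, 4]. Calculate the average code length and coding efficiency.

Average length L = Σ p_i × l_i = 2.4571 bits
Entropy H = 1.8986 bits
Efficiency η = H/L × 100% = 77.27%


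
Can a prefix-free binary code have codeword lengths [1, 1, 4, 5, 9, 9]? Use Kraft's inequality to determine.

Kraft inequality: Σ 2^(-l_i) ≤ 1 for prefix-free code
Calculating: 2^(-1) + 2^(-1) + 2^(-4) + 2^(-5) + 2^(-9) + 2^(-9)
= 0.5 + 0.5 + 0.0625 + 0.03125 + 0.001953125 + 0.001953125
= 1.0977
Since 1.0977 > 1, prefix-free code does not exist


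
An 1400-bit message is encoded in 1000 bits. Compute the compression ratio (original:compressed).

Compression ratio = Original / Compressed
= 1400 / 1000 = 1.40:1


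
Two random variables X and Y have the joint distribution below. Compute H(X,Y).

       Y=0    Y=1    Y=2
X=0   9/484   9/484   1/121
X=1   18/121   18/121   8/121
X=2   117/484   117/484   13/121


H(X,Y) = -Σ p(x,y) log₂ p(x,y)
  p(0,0)=9/484: -0.0186 × log₂(0.0186) = 0.1069
  p(0,1)=9/484: -0.0186 × log₂(0.0186) = 0.1069
  p(0,2)=1/121: -0.0083 × log₂(0.0083) = 0.0572
  p(1,0)=18/121: -0.1488 × log₂(0.1488) = 0.4089
  p(1,1)=18/121: -0.1488 × log₂(0.1488) = 0.4089
  p(1,2)=8/121: -0.0661 × log₂(0.0661) = 0.2591
  p(2,0)=117/484: -0.2417 × log₂(0.2417) = 0.4952
  p(2,1)=117/484: -0.2417 × log₂(0.2417) = 0.4952
  p(2,2)=13/121: -0.1074 × log₂(0.1074) = 0.3458
H(X,Y) = 2.6841 bits


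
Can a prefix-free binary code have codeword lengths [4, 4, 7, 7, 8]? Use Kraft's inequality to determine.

Kraft inequality: Σ 2^(-l_i) ≤ 1 for prefix-free code
Calculating: 2^(-4) + 2^(-4) + 2^(-7) + 2^(-7) + 2^(-8)
= 0.0625 + 0.0625 + 0.0078125 + 0.0078125 + 0.00390625
= 0.1445
Since 0.1445 ≤ 1, prefix-free code exists


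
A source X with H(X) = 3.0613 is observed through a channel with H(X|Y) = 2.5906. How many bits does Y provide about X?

I(X;Y) = H(X) - H(X|Y)
I(X;Y) = 3.0613 - 2.5906 = 0.4707 bits


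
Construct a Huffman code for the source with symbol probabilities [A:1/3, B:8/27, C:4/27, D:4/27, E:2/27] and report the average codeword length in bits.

Huffman tree construction:
Combine smallest probabilities repeatedly
Resulting codes:
  A: 11 (length 2)
  B: 10 (length 2)
  C: 011 (length 3)
  D: 00 (length 2)
  E: 010 (length 3)
Average length = Σ p(s) × length(s) = 2.2222 bits


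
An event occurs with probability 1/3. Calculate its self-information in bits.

Information content I(x) = -log₂(p(x))
I = -log₂(1/3) = -log₂(0.3333)
I = 1.5850 bits


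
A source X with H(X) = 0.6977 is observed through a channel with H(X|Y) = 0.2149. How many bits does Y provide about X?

I(X;Y) = H(X) - H(X|Y)
I(X;Y) = 0.6977 - 0.2149 = 0.4828 bits


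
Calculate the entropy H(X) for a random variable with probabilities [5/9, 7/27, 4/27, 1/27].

H(X) = -Σ p(x) log₂ p(x)
  -5/9 × log₂(5/9) = 0.4711
  -7/27 × log₂(7/27) = 0.5049
  -4/27 × log₂(4/27) = 0.4081
  -1/27 × log₂(1/27) = 0.1761
H(X) = 1.5603 bits


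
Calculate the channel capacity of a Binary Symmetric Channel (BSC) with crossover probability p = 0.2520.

For BSC with error probability p:
C = 1 - H(p) where H(p) is binary entropy
H(0.2520) = -0.2520 × log₂(0.2520) - 0.7480 × log₂(0.7480)
H(p) = 0.8144
C = 1 - 0.8144 = 0.1856 bits/use


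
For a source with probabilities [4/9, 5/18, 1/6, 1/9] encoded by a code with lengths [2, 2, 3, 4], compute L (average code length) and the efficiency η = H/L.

Average length L = Σ p_i × l_i = 2.3889 bits
Entropy H = 1.8163 bits
Efficiency η = H/L × 100% = 76.03%


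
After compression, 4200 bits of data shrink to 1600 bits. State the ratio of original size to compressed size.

Compression ratio = Original / Compressed
= 4200 / 1600 = 2.62:1


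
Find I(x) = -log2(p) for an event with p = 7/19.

Information content I(x) = -log₂(p(x))
I = -log₂(7/19) = -log₂(0.3684)
I = 1.4406 bits


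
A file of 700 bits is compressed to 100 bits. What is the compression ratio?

Compression ratio = Original / Compressed
= 700 / 100 = 7.00:1


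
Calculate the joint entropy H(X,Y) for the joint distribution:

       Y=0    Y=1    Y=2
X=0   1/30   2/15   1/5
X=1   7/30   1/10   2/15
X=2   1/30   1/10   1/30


H(X,Y) = -Σ p(x,y) log₂ p(x,y)
  p(0,0)=1/30: -0.0333 × log₂(0.0333) = 0.1636
  p(0,1)=2/15: -0.1333 × log₂(0.1333) = 0.3876
  p(0,2)=1/5: -0.2000 × log₂(0.2000) = 0.4644
  p(1,0)=7/30: -0.2333 × log₂(0.2333) = 0.4899
  p(1,1)=1/10: -0.1000 × log₂(0.1000) = 0.3322
  p(1,2)=2/15: -0.1333 × log₂(0.1333) = 0.3876
  p(2,0)=1/30: -0.0333 × log₂(0.0333) = 0.1636
  p(2,1)=1/10: -0.1000 × log₂(0.1000) = 0.3322
  p(2,2)=1/30: -0.0333 × log₂(0.0333) = 0.1636
H(X,Y) = 2.8845 bits


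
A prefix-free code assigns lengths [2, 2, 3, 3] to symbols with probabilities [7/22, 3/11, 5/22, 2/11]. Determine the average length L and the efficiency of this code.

Average length L = Σ p_i × l_i = 2.4091 bits
Entropy H = 1.9698 bits
Efficiency η = H/L × 100% = 81.77%


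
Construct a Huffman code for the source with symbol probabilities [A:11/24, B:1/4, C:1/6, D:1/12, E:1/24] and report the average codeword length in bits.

Huffman tree construction:
Combine smallest probabilities repeatedly
Resulting codes:
  A: 0 (length 1)
  B: 10 (length 2)
  C: 111 (length 3)
  D: 1101 (length 4)
  E: 1100 (length 4)
Average length = Σ p(s) × length(s) = 1.9583 bits


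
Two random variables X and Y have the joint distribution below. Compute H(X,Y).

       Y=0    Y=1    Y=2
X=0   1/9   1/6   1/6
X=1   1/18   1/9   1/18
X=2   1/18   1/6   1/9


H(X,Y) = -Σ p(x,y) log₂ p(x,y)
  p(0,0)=1/9: -0.1111 × log₂(0.1111) = 0.3522
  p(0,1)=1/6: -0.1667 × log₂(0.1667) = 0.4308
  p(0,2)=1/6: -0.1667 × log₂(0.1667) = 0.4308
  p(1,0)=1/18: -0.0556 × log₂(0.0556) = 0.2317
  p(1,1)=1/9: -0.1111 × log₂(0.1111) = 0.3522
  p(1,2)=1/18: -0.0556 × log₂(0.0556) = 0.2317
  p(2,0)=1/18: -0.0556 × log₂(0.0556) = 0.2317
  p(2,1)=1/6: -0.1667 × log₂(0.1667) = 0.4308
  p(2,2)=1/9: -0.1111 × log₂(0.1111) = 0.3522
H(X,Y) = 3.0441 bits


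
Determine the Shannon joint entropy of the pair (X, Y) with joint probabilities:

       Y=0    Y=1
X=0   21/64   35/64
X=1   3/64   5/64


H(X,Y) = -Σ p(x,y) log₂ p(x,y)
  p(0,0)=21/64: -0.3281 × log₂(0.3281) = 0.5275
  p(0,1)=35/64: -0.5469 × log₂(0.5469) = 0.4762
  p(1,0)=3/64: -0.0469 × log₂(0.0469) = 0.2070
  p(1,1)=5/64: -0.0781 × log₂(0.0781) = 0.2873
H(X,Y) = 1.4980 bits


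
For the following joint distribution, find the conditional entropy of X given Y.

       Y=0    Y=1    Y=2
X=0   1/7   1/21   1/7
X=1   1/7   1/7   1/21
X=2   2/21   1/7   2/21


H(X|Y) = Σ_y p(y) H(X|Y=y)
  p(Y=0) = 8/21, H(X|Y=0) = 1.5613
  p(Y=1) = 1/3, H(X|Y=1) = 1.4488
  p(Y=2) = 2/7, H(X|Y=2) = 1.4591
H(X|Y) = 0.3810×1.5613 + 0.3333×1.4488 + 0.2857×1.4591 = 1.4946 bits


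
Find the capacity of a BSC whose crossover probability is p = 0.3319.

For BSC with error probability p:
C = 1 - H(p) where H(p) is binary entropy
H(0.3319) = -0.3319 × log₂(0.3319) - 0.6681 × log₂(0.6681)
H(p) = 0.9169
C = 1 - 0.9169 = 0.0831 bits/use


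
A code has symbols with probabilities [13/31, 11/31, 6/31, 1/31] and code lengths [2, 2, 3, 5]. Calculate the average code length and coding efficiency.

Average length L = Σ p_i × l_i = 2.2903 bits
Entropy H = 1.6745 bits
Efficiency η = H/L × 100% = 73.11%


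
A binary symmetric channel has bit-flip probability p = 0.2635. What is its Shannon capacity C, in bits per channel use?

For BSC with error probability p:
C = 1 - H(p) where H(p) is binary entropy
H(0.2635) = -0.2635 × log₂(0.2635) - 0.7365 × log₂(0.7365)
H(p) = 0.8320
C = 1 - 0.8320 = 0.1680 bits/use


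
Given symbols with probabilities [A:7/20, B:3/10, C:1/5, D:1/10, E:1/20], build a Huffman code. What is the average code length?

Huffman tree construction:
Combine smallest probabilities repeatedly
Resulting codes:
  A: 11 (length 2)
  B: 10 (length 2)
  C: 01 (length 2)
  D: 001 (length 3)
  E: 000 (length 3)
Average length = Σ p(s) × length(s) = 2.1500 bits


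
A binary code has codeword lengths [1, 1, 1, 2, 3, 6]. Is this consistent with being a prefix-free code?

Kraft inequality: Σ 2^(-l_i) ≤ 1 for prefix-free code
Calculating: 2^(-1) + 2^(-1) + 2^(-1) + 2^(-2) + 2^(-3) + 2^(-6)
= 0.5 + 0.5 + 0.5 + 0.25 + 0.125 + 0.015625
= 1.8906
Since 1.8906 > 1, prefix-free code does not exist


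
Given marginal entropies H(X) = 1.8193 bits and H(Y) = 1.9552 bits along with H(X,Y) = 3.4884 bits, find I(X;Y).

I(X;Y) = H(X) + H(Y) - H(X,Y)
I(X;Y) = 1.8193 + 1.9552 - 3.4884 = 0.2861 bits


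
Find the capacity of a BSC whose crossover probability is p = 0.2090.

For BSC with error probability p:
C = 1 - H(p) where H(p) is binary entropy
H(0.2090) = -0.2090 × log₂(0.2090) - 0.7910 × log₂(0.7910)
H(p) = 0.7396
C = 1 - 0.7396 = 0.2604 bits/use


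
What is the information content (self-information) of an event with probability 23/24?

Information content I(x) = -log₂(p(x))
I = -log₂(23/24) = -log₂(0.9583)
I = 0.0614 bits


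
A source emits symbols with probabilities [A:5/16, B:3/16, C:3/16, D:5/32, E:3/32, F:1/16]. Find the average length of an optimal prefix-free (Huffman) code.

Huffman tree construction:
Combine smallest probabilities repeatedly
Resulting codes:
  A: 10 (length 2)
  B: 00 (length 2)
  C: 01 (length 2)
  D: 110 (length 3)
  E: 1111 (length 4)
  F: 1110 (length 4)
Average length = Σ p(s) × length(s) = 2.4688 bits
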